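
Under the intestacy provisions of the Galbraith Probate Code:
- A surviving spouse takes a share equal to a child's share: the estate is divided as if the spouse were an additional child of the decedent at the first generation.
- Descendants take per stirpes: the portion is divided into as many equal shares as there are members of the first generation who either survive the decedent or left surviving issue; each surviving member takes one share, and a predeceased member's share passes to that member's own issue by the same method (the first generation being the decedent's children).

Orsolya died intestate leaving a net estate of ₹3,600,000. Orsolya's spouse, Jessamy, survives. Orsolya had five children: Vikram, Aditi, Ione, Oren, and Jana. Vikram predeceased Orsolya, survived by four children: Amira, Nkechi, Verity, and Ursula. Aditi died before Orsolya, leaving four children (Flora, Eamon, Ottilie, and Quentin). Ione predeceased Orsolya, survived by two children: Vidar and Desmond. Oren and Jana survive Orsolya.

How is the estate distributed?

The spouse counts as an additional share at the children's level, so there are 6 primary shares of ₹600,000. Jessamy takes one such share (₹600,000).
The children's combined portion (₹3,000,000) is divided into 5 shares of ₹600,000: Oren and Jana each take ₹600,000; Vikram's ₹600,000 share passes to Vikram's issue; Aditi's ₹600,000 share passes to Aditi's issue; Ione's ₹600,000 share passes to Ione's issue.
Vikram's share (₹600,000) is divided into 4 shares of ₹150,000: Amira, Nkechi, Verity, and Ursula each take ₹150,000.
Aditi's share (₹600,000) is divided into 4 shares of ₹150,000: Flora, Eamon, Ottilie, and Quentin each take ₹150,000.
Ione's share (₹600,000) is divided into 2 shares of ₹300,000: Vidar and Desmond each take ₹300,000.

Jessamy: ₹600,000; Amira: ₹150,000; Nkechi: ₹150,000; Verity: ₹150,000; Ursula: ₹150,000; Flora: ₹150,000; Eamon: ₹150,000; Ottilie: ₹150,000; Quentin: ₹150,000; Vidar: ₹300,000; Desmond: ₹300,000; Oren: ₹600,000; Jana: ₹600,000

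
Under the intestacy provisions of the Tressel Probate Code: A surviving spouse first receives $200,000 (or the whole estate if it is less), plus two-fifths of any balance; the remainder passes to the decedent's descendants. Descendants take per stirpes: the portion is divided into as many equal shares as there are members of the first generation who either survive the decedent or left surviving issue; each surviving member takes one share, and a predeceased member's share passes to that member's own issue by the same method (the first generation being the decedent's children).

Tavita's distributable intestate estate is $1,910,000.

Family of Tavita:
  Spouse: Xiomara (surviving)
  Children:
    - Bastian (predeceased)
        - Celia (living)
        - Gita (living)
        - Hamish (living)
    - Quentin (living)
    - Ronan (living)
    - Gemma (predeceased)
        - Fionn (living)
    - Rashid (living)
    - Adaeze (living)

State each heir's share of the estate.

Xiomara first takes $200,000, leaving a balance of $1,710,000. Xiomara then takes two-fifths of the balance ($684,000), for a total of $884,000. The remaining $1,026,000 passes to the descendants.
The descendants' portion ($1,026,000) is divided into 6 shares of $171,000: Quentin, Ronan, Rashid, and Adaeze each take $171,000; Bastian's $171,000 share passes to Bastian's issue; Gemma's $171,000 share passes to Gemma's issue.
Bastian's share ($171,000) is divided into 3 shares of $57,000: Celia, Gita, and Hamish each take $57,000.
Gemma's share ($171,000) passes entirely to Fionn.

Xiomara: $884,000; Celia: $57,000; Gita: $57,000; Hamish: $57,000; Quentin: $171,000; Ronan: $171,000; Fionn: $171,000; Rashid: $171,000; Adaeze: $171,000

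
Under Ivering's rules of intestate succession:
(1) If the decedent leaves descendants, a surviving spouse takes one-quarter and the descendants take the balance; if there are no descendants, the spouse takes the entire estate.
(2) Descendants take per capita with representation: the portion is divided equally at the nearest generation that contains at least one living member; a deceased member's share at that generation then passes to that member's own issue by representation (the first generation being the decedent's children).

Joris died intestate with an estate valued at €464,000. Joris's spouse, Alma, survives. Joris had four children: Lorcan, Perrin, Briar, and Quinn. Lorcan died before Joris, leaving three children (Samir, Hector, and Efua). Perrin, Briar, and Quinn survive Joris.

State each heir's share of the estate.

Alma takes one-quarter of €464,000 = €116,000. The remaining €348,000 passes to the descendants.
The descendants' portion (€348,000) is divided into 4 shares of €87,000: Perrin, Briar, and Quinn each take €87,000; Lorcan's €87,000 share passes to Lorcan's issue.
Lorcan's share (€87,000) is divided into 3 shares of €29,000: Samir, Hector, and Efua each take €29,000.

Alma: €116,000; Samir: €29,000; Hector: €29,000; Efua: €29,000; Perrin: €87,000; Briar: €87,000; Quinn: €87,000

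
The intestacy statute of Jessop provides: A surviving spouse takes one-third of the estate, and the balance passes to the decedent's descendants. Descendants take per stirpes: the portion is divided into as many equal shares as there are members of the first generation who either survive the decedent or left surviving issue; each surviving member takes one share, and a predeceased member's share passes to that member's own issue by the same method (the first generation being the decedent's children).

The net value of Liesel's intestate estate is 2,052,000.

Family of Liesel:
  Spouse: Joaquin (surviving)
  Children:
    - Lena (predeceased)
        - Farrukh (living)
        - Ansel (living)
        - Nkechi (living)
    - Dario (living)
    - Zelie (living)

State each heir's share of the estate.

Joaquin: 684,000; Farrukh: 152,000; Ansel: 152,000; Nkechi: 152,000; Dario: 456,000; Zelie: 456,000

Joaquin takes one-third of 2,052,000 = 684,000. The remaining 1,368,000 passes to the descendants.
The descendants' portion (1,368,000) is divided into 3 shares of 456,000: Dario and Zelie each take 456,000; Lena's 456,000 share passes to Lena's issue.
Lena's share (456,000) is divided into 3 shares of 152,000: Farrukh, Ansel, and Nkechi each take 152,000.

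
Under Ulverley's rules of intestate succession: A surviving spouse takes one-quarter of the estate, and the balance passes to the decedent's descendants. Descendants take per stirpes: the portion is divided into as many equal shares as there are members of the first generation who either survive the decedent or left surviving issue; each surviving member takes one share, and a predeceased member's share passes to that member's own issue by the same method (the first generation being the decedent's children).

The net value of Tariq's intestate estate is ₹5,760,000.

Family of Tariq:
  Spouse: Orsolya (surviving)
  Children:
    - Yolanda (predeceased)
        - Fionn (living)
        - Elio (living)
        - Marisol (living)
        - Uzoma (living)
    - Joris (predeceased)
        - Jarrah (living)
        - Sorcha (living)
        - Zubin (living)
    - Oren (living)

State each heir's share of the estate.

Orsolya: ₹1,440,000; Fionn: ₹360,000; Elio: ₹360,000; Marisol: ₹360,000; Uzoma: ₹360,000; Jarrah: ₹480,000; Sorcha: ₹480,000; Zubin: ₹480,000; Oren: ₹1,440,000

Orsolya takes one-quarter of ₹5,760,000 = ₹1,440,000. The remaining ₹4,320,000 passes to the descendants.
The descendants' portion (₹4,320,000) is divided into 3 shares of ₹1,440,000: Oren takes ₹1,440,000; Yolanda's ₹1,440,000 share passes to Yolanda's issue; Joris's ₹1,440,000 share passes to Joris's issue.
Yolanda's share (₹1,440,000) is divided into 4 shares of ₹360,000: Fionn, Elio, Marisol, and Uzoma each take ₹360,000.
Joris's share (₹1,440,000) is divided into 3 shares of ₹480,000: Jarrah, Sorcha, and Zubin each take ₹480,000.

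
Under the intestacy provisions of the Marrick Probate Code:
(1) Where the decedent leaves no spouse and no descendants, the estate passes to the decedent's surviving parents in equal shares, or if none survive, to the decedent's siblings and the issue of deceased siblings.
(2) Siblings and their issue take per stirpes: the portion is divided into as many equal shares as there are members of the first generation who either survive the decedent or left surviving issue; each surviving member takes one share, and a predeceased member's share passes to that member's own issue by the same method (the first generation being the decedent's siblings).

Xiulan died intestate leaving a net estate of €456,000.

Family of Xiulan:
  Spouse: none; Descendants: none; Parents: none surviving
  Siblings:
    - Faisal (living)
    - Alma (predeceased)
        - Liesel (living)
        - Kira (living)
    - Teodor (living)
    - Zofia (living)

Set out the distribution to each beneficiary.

Faisal: €114,000; Liesel: €57,000; Kira: €57,000; Teodor: €114,000; Zofia: €114,000

The entire €456,000 passes to the siblings and their issue.
That amount (€456,000) is divided into 4 shares of €114,000: Faisal, Teodor, and Zofia each take €114,000; Alma's €114,000 share passes to Alma's issue.
Alma's share (€114,000) is divided into 2 shares of €57,000: Liesel and Kira each take €57,000.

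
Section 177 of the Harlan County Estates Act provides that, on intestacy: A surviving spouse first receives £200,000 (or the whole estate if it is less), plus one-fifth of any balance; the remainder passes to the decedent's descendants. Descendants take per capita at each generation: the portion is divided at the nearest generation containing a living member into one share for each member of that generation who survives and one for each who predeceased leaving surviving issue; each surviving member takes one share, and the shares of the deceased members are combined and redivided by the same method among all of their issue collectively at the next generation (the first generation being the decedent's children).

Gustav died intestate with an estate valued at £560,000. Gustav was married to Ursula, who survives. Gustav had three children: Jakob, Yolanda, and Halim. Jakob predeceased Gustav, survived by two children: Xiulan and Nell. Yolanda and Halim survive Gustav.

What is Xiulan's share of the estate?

Xiulan receives £48,000.

Ursula first takes £200,000, leaving a balance of £360,000. Ursula then takes one-fifth of the balance (£72,000), for a total of £272,000. The remaining £288,000 passes to the descendants.
The descendants' portion (£288,000) is divided at the children's generation into 3 shares of £96,000. Yolanda and Halim each take £96,000. The remaining share for the deceased Jakob (£96,000) is carried to the next generation.
That pool (£96,000) is divided at the grandchildren's generation equally among Xiulan and Nell: £48,000 each.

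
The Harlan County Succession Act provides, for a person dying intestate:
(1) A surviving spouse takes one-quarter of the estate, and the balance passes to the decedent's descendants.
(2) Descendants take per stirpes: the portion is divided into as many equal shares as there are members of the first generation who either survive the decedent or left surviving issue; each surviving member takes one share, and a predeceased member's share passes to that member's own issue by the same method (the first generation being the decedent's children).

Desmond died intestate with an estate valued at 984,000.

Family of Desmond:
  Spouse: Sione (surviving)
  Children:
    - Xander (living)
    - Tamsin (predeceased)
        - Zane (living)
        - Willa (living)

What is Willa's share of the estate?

Sione takes one-quarter of 984,000 = 246,000. The remaining 738,000 passes to the descendants.
The descendants' portion (738,000) is divided into 2 shares of 369,000: Xander takes 369,000; Tamsin's 369,000 share passes to Tamsin's issue.
Tamsin's share (369,000) is divided into 2 shares of 184,500: Zane and Willa each take 184,500.

Willa receives 184,500.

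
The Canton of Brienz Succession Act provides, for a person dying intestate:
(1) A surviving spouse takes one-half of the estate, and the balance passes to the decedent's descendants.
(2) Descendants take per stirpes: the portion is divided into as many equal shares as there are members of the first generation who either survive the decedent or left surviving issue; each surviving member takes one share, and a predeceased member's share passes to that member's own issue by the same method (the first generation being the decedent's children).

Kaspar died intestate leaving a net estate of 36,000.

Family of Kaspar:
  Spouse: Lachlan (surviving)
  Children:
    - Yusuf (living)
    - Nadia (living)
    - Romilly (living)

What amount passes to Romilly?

Lachlan takes one-half of 36,000 = 18,000. The remaining 18,000 passes to the descendants.
The descendants' portion (18,000) is divided into 3 shares of 6,000: Yusuf, Nadia, and Romilly each take 6,000.

Romilly receives 6,000.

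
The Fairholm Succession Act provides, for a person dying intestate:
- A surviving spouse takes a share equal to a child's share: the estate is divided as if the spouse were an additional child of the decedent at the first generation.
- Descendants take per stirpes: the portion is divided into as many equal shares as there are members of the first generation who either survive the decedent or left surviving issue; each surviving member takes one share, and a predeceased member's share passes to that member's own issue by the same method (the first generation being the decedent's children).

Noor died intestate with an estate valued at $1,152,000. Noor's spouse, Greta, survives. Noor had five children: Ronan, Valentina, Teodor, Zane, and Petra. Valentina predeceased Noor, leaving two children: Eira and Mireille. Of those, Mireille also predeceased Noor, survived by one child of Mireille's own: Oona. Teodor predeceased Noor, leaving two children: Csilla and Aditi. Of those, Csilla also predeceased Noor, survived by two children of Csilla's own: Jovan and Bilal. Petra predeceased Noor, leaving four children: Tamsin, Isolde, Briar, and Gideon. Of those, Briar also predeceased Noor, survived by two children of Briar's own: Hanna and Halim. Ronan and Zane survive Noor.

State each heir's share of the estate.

Greta: $192,000; Ronan: $192,000; Eira: $96,000; Oona: $96,000; Jovan: $48,000; Bilal: $48,000; Aditi: $96,000; Zane: $192,000; Tamsin: $48,000; Isolde: $48,000; Hanna: $24,000; Halim: $24,000; Gideon: $48,000

The spouse counts as an additional share at the children's level, so there are 6 primary shares of $192,000. Greta takes one such share ($192,000).
The children's combined portion ($960,000) is divided into 5 shares of $192,000: Ronan and Zane each take $192,000; Valentina's $192,000 share passes to Valentina's issue; Teodor's $192,000 share passes to Teodor's issue; Petra's $192,000 share passes to Petra's issue.
Valentina's share ($192,000) is divided into 2 shares of $96,000: Eira takes $96,000; Mireille's $96,000 share passes to Mireille's issue.
Mireille's share ($96,000) passes entirely to Oona.
Teodor's share ($192,000) is divided into 2 shares of $96,000: Aditi takes $96,000; Csilla's $96,000 share passes to Csilla's issue.
Csilla's share ($96,000) is divided into 2 shares of $48,000: Jovan and Bilal each take $48,000.
Petra's share ($192,000) is divided into 4 shares of $48,000: Tamsin, Isolde, and Gideon each take $48,000; Briar's $48,000 share passes to Briar's issue.
Briar's share ($48,000) is divided into 2 shares of $24,000: Hanna and Halim each take $24,000.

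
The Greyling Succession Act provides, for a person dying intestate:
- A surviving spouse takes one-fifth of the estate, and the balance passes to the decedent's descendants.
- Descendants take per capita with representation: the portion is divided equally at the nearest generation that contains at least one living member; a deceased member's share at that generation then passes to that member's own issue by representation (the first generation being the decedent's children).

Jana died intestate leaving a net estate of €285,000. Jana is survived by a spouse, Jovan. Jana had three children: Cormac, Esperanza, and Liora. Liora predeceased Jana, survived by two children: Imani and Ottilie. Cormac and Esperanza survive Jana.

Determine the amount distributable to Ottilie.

Jovan takes one-fifth of €285,000 = €57,000. The remaining €228,000 passes to the descendants.
The descendants' portion (€228,000) is divided into 3 shares of €76,000: Cormac and Esperanza each take €76,000; Liora's €76,000 share passes to Liora's issue.
Liora's share (€76,000) is divided into 2 shares of €38,000: Imani and Ottilie each take €38,000.

Ottilie receives €38,000.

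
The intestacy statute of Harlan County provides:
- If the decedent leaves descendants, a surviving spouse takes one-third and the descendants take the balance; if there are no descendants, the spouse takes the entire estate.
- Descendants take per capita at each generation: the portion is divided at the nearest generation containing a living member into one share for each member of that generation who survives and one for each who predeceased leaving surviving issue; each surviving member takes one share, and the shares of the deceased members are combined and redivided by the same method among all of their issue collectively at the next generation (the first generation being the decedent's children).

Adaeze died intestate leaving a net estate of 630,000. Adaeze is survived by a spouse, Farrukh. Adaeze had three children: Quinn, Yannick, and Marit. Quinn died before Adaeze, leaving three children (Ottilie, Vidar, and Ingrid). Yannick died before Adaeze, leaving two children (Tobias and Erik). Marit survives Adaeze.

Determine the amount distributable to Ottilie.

Farrukh takes one-third of 630,000 = 210,000. The remaining 420,000 passes to the descendants.
The descendants' portion (420,000) is divided at the children's generation into 3 shares of 140,000. Marit takes 140,000. The 2 shares of the deceased (Quinn and Yannick) are combined into a pool of 280,000.
That pool (280,000) is divided at the grandchildren's generation equally among Ottilie, Vidar, Ingrid, Tobias, and Erik: 56,000 each.

Ottilie receives 56,000.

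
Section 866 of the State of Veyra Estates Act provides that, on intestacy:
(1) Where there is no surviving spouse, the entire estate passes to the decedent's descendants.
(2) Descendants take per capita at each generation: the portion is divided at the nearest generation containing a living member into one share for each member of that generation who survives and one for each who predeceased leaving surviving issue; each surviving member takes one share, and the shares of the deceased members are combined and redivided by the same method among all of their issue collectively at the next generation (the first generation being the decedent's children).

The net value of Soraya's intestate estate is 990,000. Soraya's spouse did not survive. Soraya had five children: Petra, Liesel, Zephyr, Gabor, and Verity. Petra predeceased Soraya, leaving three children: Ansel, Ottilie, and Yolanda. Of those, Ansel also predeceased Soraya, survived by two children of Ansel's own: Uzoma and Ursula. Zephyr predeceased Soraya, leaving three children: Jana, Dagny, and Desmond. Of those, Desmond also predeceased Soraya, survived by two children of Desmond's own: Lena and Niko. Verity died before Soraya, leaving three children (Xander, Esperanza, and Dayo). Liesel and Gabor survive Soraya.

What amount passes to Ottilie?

The entire 990,000 passes to the descendants.
That amount (990,000) is divided at the children's generation into 5 shares of 198,000. Liesel and Gabor each take 198,000. The 3 shares of the deceased (Petra, Zephyr, and Verity) are combined into a pool of 594,000.
That pool (594,000) is divided at the grandchildren's generation into 9 shares of 66,000. Ottilie, Yolanda, Jana, Dagny, Xander, Esperanza, and Dayo each take 66,000. The 2 shares of the deceased (Ansel and Desmond) are combined into a pool of 132,000.
That pool (132,000) is divided at the great-grandchildren's generation equally among Uzoma, Ursula, Lena, and Niko: 33,000 each.

Ottilie receives 66,000.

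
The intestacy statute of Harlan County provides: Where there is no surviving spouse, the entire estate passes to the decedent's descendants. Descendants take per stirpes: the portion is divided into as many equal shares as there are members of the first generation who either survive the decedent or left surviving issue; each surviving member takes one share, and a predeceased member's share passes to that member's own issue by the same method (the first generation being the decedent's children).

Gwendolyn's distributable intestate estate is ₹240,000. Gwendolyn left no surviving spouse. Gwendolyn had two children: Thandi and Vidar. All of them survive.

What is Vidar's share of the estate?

Vidar receives ₹120,000.

The entire ₹240,000 passes to the descendants.
That amount (₹240,000) is divided into 2 shares of ₹120,000: Thandi and Vidar each take ₹120,000.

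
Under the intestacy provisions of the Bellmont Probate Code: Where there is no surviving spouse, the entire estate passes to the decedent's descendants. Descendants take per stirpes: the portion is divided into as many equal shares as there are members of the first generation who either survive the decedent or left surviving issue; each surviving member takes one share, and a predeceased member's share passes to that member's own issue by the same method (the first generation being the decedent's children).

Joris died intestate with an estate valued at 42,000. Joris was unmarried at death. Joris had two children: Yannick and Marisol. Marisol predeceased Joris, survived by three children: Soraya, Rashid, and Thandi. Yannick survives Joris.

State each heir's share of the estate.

Yannick: 21,000; Soraya: 7,000; Rashid: 7,000; Thandi: 7,000

The entire 42,000 passes to the descendants.
That amount (42,000) is divided into 2 shares of 21,000: Yannick takes 21,000; Marisol's 21,000 share passes to Marisol's issue.
Marisol's share (21,000) is divided into 3 shares of 7,000: Soraya, Rashid, and Thandi each take 7,000.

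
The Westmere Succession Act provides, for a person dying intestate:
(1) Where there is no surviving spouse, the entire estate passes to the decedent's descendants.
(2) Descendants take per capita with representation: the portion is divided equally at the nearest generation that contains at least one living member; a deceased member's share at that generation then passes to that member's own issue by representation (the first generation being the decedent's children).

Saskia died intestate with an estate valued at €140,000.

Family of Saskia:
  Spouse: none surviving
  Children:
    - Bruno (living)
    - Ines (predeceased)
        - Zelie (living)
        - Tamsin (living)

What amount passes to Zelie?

The entire €140,000 passes to the descendants.
That amount (€140,000) is divided into 2 shares of €70,000: Bruno takes €70,000; Ines's €70,000 share passes to Ines's issue.
Ines's share (€70,000) is divided into 2 shares of €35,000: Zelie and Tamsin each take €35,000.

Zelie receives €35,000.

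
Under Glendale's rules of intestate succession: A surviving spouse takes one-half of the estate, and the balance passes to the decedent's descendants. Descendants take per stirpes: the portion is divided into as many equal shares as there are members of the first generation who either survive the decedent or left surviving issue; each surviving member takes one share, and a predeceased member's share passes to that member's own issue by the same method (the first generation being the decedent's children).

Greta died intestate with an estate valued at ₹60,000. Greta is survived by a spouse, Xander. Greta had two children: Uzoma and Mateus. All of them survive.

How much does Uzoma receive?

Xander takes one-half of ₹60,000 = ₹30,000. The remaining ₹30,000 passes to the descendants.
The descendants' portion (₹30,000) is divided into 2 shares of ₹15,000: Uzoma and Mateus each take ₹15,000.

Uzoma receives ₹15,000.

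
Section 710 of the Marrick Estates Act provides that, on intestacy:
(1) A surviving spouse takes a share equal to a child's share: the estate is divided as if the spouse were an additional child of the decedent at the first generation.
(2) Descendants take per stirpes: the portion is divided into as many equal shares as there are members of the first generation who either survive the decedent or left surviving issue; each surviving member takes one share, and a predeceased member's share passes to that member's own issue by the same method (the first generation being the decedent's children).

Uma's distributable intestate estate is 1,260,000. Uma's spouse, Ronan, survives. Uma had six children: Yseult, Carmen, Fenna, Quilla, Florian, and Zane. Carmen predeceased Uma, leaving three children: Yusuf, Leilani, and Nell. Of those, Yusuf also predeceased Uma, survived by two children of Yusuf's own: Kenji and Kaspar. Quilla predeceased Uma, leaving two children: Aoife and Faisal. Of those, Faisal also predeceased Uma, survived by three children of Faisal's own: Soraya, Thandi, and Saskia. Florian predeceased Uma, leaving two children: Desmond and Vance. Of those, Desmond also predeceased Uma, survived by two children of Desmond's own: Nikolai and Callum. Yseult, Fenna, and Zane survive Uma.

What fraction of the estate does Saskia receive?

Saskia receives 1/42 of the estate.

The spouse counts as an additional share at the children's level, so there are 7 primary shares of 180,000. Ronan takes one such share (180,000).
The children's combined portion (1,080,000) is divided into 6 shares of 180,000: Yseult, Fenna, and Zane each take 180,000; Carmen's 180,000 share passes to Carmen's issue; Quilla's 180,000 share passes to Quilla's issue; Florian's 180,000 share passes to Florian's issue.
Carmen's share (180,000) is divided into 3 shares of 60,000: Leilani and Nell each take 60,000; Yusuf's 60,000 share passes to Yusuf's issue.
Yusuf's share (60,000) is divided into 2 shares of 30,000: Kenji and Kaspar each take 30,000.
Quilla's share (180,000) is divided into 2 shares of 90,000: Aoife takes 90,000; Faisal's 90,000 share passes to Faisal's issue.
Faisal's share (90,000) is divided into 3 shares of 30,000: Soraya, Thandi, and Saskia each take 30,000.
Florian's share (180,000) is divided into 2 shares of 90,000: Vance takes 90,000; Desmond's 90,000 share passes to Desmond's issue.
Desmond's share (90,000) is divided into 2 shares of 45,000: Nikolai and Callum each take 45,000.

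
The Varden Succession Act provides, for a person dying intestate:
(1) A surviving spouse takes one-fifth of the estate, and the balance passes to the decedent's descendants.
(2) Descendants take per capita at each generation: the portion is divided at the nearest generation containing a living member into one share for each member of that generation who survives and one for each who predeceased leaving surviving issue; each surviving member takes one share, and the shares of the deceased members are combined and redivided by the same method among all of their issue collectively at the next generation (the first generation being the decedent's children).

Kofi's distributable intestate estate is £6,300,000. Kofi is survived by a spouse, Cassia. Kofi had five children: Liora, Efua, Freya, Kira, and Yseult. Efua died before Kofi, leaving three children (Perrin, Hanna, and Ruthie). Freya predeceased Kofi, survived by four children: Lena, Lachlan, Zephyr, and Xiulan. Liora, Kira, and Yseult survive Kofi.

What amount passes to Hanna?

Hanna receives £288,000.

Cassia takes one-fifth of £6,300,000 = £1,260,000. The remaining £5,040,000 passes to the descendants.
The descendants' portion (£5,040,000) is divided at the children's generation into 5 shares of £1,008,000. Liora, Kira, and Yseult each take £1,008,000. The 2 shares of the deceased (Efua and Freya) are combined into a pool of £2,016,000.
That pool (£2,016,000) is divided at the grandchildren's generation equally among Perrin, Hanna, Ruthie, Lena, Lachlan, Zephyr, and Xiulan: £288,000 each.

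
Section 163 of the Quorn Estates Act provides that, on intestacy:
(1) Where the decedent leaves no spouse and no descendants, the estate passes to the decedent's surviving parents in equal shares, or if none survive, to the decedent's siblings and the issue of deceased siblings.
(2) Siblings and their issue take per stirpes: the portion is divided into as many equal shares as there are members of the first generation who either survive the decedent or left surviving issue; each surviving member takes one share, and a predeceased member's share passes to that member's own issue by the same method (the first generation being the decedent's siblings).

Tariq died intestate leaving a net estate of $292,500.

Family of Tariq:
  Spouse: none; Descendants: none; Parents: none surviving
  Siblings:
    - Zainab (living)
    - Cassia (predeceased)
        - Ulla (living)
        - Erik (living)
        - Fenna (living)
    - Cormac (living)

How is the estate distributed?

The entire $292,500 passes to the siblings and their issue.
That amount ($292,500) is divided into 3 shares of $97,500: Zainab and Cormac each take $97,500; Cassia's $97,500 share passes to Cassia's issue.
Cassia's share ($97,500) is divided into 3 shares of $32,500: Ulla, Erik, and Fenna each take $32,500.

Zainab: $97,500; Ulla: $32,500; Erik: $32,500; Fenna: $32,500; Cormac: $97,500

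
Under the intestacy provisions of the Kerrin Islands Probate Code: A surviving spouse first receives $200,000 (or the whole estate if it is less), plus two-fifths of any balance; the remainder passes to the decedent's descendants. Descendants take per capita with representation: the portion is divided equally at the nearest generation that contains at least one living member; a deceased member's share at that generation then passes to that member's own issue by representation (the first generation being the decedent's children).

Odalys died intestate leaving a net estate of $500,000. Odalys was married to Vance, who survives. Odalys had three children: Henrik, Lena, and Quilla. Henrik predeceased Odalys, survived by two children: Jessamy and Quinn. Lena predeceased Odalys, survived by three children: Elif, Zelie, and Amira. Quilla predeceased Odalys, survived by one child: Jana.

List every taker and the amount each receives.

Vance: $320,000; Jessamy: $30,000; Quinn: $30,000; Elif: $30,000; Zelie: $30,000; Amira: $30,000; Jana: $30,000

Vance first takes $200,000, leaving a balance of $300,000. Vance then takes two-fifths of the balance ($120,000), for a total of $320,000. The remaining $180,000 passes to the descendants.
No child survives, so the initial division is made at the grandchildren's generation.
The descendants' portion ($180,000) is divided into 6 shares of $30,000: Jessamy, Quinn, Elif, Zelie, Amira, and Jana each take $30,000.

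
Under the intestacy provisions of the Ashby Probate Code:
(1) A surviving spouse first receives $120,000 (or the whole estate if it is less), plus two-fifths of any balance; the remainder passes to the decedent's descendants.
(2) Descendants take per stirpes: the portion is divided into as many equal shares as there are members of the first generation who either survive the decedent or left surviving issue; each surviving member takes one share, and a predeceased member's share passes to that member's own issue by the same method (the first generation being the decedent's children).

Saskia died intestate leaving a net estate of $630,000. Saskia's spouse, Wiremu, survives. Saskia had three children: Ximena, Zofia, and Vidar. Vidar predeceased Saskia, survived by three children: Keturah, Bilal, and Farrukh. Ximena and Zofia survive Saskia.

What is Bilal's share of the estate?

Wiremu first takes $120,000, leaving a balance of $510,000. Wiremu then takes two-fifths of the balance ($204,000), for a total of $324,000. The remaining $306,000 passes to the descendants.
The descendants' portion ($306,000) is divided into 3 shares of $102,000: Ximena and Zofia each take $102,000; Vidar's $102,000 share passes to Vidar's issue.
Vidar's share ($102,000) is divided into 3 shares of $34,000: Keturah, Bilal, and Farrukh each take $34,000.

Bilal receives $34,000.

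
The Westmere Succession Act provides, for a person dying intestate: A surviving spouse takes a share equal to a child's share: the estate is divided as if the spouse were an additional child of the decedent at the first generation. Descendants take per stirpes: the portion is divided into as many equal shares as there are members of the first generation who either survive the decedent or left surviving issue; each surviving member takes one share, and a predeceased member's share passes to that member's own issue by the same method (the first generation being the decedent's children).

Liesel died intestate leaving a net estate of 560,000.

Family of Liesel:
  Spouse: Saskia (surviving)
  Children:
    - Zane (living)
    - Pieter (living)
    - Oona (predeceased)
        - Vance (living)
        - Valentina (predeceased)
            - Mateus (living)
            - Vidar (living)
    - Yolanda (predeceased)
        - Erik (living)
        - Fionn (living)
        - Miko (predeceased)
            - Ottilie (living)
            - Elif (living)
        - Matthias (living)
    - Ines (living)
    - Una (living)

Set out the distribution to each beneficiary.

Saskia: 80,000; Zane: 80,000; Pieter: 80,000; Vance: 40,000; Mateus: 20,000; Vidar: 20,000; Erik: 20,000; Fionn: 20,000; Ottilie: 10,000; Elif: 10,000; Matthias: 20,000; Ines: 80,000; Una: 80,000

The spouse counts as an additional share at the children's level, so there are 7 primary shares of 80,000. Saskia takes one such share (80,000).
The children's combined portion (480,000) is divided into 6 shares of 80,000: Zane, Pieter, Ines, and Una each take 80,000; Oona's 80,000 share passes to Oona's issue; Yolanda's 80,000 share passes to Yolanda's issue.
Oona's share (80,000) is divided into 2 shares of 40,000: Vance takes 40,000; Valentina's 40,000 share passes to Valentina's issue.
Valentina's share (40,000) is divided into 2 shares of 20,000: Mateus and Vidar each take 20,000.
Yolanda's share (80,000) is divided into 4 shares of 20,000: Erik, Fionn, and Matthias each take 20,000; Miko's 20,000 share passes to Miko's issue.
Miko's share (20,000) is divided into 2 shares of 10,000: Ottilie and Elif each take 10,000.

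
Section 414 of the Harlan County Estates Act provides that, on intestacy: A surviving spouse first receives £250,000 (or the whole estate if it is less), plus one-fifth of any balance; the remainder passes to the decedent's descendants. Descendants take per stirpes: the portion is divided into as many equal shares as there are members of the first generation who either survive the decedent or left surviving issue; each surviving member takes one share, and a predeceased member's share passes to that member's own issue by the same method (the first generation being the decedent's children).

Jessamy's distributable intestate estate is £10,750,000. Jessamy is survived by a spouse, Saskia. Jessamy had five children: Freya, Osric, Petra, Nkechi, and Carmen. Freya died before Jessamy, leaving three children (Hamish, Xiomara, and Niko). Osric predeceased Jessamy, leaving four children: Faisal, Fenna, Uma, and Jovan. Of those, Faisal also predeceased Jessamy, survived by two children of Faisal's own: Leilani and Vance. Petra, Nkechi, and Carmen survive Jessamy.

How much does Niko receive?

Niko receives £560,000.

Saskia first takes £250,000, leaving a balance of £10,500,000. Saskia then takes one-fifth of the balance (£2,100,000), for a total of £2,350,000. The remaining £8,400,000 passes to the descendants.
The descendants' portion (£8,400,000) is divided into 5 shares of £1,680,000: Petra, Nkechi, and Carmen each take £1,680,000; Freya's £1,680,000 share passes to Freya's issue; Osric's £1,680,000 share passes to Osric's issue.
Freya's share (£1,680,000) is divided into 3 shares of £560,000: Hamish, Xiomara, and Niko each take £560,000.
Osric's share (£1,680,000) is divided into 4 shares of £420,000: Fenna, Uma, and Jovan each take £420,000; Faisal's £420,000 share passes to Faisal's issue.
Faisal's share (£420,000) is divided into 2 shares of £210,000: Leilani and Vance each take £210,000.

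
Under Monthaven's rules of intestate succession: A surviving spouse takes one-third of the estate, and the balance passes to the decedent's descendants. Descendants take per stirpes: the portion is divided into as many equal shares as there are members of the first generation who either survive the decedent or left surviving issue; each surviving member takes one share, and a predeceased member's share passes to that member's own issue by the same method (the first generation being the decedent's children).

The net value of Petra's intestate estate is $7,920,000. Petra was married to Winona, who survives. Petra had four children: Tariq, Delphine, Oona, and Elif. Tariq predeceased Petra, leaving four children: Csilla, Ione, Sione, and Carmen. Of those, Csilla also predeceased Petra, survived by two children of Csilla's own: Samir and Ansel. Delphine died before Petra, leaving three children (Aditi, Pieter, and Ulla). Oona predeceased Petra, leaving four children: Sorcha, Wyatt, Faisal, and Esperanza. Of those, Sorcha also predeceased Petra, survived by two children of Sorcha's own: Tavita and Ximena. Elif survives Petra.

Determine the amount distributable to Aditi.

Winona takes one-third of $7,920,000 = $2,640,000. The remaining $5,280,000 passes to the descendants.
The descendants' portion ($5,280,000) is divided into 4 shares of $1,320,000: Elif takes $1,320,000; Tariq's $1,320,000 share passes to Tariq's issue; Delphine's $1,320,000 share passes to Delphine's issue; Oona's $1,320,000 share passes to Oona's issue.
Tariq's share ($1,320,000) is divided into 4 shares of $330,000: Ione, Sione, and Carmen each take $330,000; Csilla's $330,000 share passes to Csilla's issue.
Csilla's share ($330,000) is divided into 2 shares of $165,000: Samir and Ansel each take $165,000.
Delphine's share ($1,320,000) is divided into 3 shares of $440,000: Aditi, Pieter, and Ulla each take $440,000.
Oona's share ($1,320,000) is divided into 4 shares of $330,000: Wyatt, Faisal, and Esperanza each take $330,000; Sorcha's $330,000 share passes to Sorcha's issue.
Sorcha's share ($330,000) is divided into 2 shares of $165,000: Tavita and Ximena each take $165,000.

Aditi receives $440,000.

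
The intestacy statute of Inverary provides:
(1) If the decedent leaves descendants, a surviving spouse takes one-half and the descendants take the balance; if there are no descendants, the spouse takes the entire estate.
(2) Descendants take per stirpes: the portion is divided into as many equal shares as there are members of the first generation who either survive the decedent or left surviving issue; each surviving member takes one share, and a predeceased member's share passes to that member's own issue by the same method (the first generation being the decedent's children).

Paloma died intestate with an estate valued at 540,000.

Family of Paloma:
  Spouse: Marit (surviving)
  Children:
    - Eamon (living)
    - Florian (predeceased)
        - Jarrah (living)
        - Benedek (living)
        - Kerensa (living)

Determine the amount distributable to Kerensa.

Marit takes one-half of 540,000 = 270,000. The remaining 270,000 passes to the descendants.
The descendants' portion (270,000) is divided into 2 shares of 135,000: Eamon takes 135,000; Florian's 135,000 share passes to Florian's issue.
Florian's share (135,000) is divided into 3 shares of 45,000: Jarrah, Benedek, and Kerensa each take 45,000.

Kerensa receives 45,000.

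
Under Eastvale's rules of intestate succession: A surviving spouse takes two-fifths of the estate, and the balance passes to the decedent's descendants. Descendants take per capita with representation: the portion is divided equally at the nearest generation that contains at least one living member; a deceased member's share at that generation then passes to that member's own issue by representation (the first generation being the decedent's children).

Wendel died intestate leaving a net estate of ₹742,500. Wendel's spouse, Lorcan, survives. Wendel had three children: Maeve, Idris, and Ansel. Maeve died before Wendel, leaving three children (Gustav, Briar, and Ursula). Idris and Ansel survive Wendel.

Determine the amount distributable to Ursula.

Lorcan takes two-fifths of ₹742,500 = ₹297,000. The remaining ₹445,500 passes to the descendants.
The descendants' portion (₹445,500) is divided into 3 shares of ₹148,500: Idris and Ansel each take ₹148,500; Maeve's ₹148,500 share passes to Maeve's issue.
Maeve's share (₹148,500) is divided into 3 shares of ₹49,500: Gustav, Briar, and Ursula each take ₹49,500.

Ursula receives ₹49,500.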